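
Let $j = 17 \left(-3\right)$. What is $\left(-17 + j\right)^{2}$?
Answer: $4624$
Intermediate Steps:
$j = -51$
$\left(-17 + j\right)^{2} = \left(-17 - 51\right)^{2} = \left(-68\right)^{2} = 4624$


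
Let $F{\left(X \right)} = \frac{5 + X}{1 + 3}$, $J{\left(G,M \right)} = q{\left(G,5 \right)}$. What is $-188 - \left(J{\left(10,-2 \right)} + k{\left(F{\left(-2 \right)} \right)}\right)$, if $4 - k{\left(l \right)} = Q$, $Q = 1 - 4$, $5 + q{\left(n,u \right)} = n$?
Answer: $-200$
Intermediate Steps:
$q{\left(n,u \right)} = -5 + n$
$J{\left(G,M \right)} = -5 + G$
$Q = -3$ ($Q = 1 - 4 = -3$)
$F{\left(X \right)} = \frac{5}{4} + \frac{X}{4}$ ($F{\left(X \right)} = \frac{5 + X}{4} = \left(5 + X\right) \frac{1}{4} = \frac{5}{4} + \frac{X}{4}$)
$k{\left(l \right)} = 7$ ($k{\left(l \right)} = 4 - -3 = 4 + 3 = 7$)
$-188 - \left(J{\left(10,-2 \right)} + k{\left(F{\left(-2 \right)} \right)}\right) = -188 - \left(\left(-5 + 10\right) + 7\right) = -188 - \left(5 + 7\right) = -188 - 12 = -200$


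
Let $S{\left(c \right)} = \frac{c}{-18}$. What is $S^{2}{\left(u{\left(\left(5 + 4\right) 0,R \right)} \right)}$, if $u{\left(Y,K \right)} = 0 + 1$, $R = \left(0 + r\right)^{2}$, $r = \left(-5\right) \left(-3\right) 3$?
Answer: $\frac{1}{324} \approx 0.0030864$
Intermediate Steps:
$r = 45$ ($r = 15 \cdot 3 = 45$)
$R = 2025$ ($R = \left(0 + 45\right)^{2} = 45^{2} = 2025$)
$u{\left(Y,K \right)} = 1$
$S{\left(c \right)} = - \frac{c}{18}$ ($S{\left(c \right)} = c \left(- \frac{1}{18}\right) = - \frac{c}{18}$)
$S^{2}{\left(u{\left(\left(5 + 4\right) 0,R \right)} \right)} = \left(\left(- \frac{1}{18}\right) 1\right)^{2} = \left(- \frac{1}{18}\right)^{2} = \frac{1}{324}$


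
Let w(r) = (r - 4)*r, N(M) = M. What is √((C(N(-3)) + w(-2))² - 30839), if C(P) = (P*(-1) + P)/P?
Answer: I*√30695 ≈ 175.2*I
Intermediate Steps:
C(P) = 0 (C(P) = (-P + P)/P = 0/P = 0)
w(r) = r*(-4 + r) (w(r) = (-4 + r)*r = r*(-4 + r))
√((C(N(-3)) + w(-2))² - 30839) = √((0 - 2*(-4 - 2))² - 30839) = √((0 - 2*(-6))² - 30839) = √((0 + 12)² - 30839) = √(12² - 30839) = √(144 - 30839) = √(-30695) = I*√30695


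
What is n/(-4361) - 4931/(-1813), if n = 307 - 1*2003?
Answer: 501611/161357 ≈ 3.1087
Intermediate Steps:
n = -1696 (n = 307 - 2003 = -1696)
n/(-4361) - 4931/(-1813) = -1696/(-4361) - 4931/(-1813) = -1696*(-1/4361) - 4931*(-1/1813) = 1696/4361 + 4931/1813 = 501611/161357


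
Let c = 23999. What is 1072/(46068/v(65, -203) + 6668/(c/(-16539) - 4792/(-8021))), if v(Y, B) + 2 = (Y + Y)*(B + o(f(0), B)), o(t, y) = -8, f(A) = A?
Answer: -277507711675872/2022567099712661 ≈ -0.13721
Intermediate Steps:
v(Y, B) = -2 + 2*Y*(-8 + B) (v(Y, B) = -2 + (Y + Y)*(B - 8) = -2 + (2*Y)*(-8 + B) = -2 + 2*Y*(-8 + B))
1072/(46068/v(65, -203) + 6668/(c/(-16539) - 4792/(-8021))) = 1072/(46068/(-2 - 16*65 + 2*(-203)*65) + 6668/(23999/(-16539) - 4792/(-8021))) = 1072/(46068/(-2 - 1040 - 26390) + 6668/(23999*(-1/16539) - 4792*(-1/8021))) = 1072/(46068/(-27432) + 6668/(-23999/16539 + 4792/8021)) = 1072/(46068*(-1/27432) + 6668/(-113241091/132659319)) = 1072/(-3839/2286 + 6668*(-132659319/113241091)) = 1072/(-3839/2286 - 884572339092/113241091) = 1072/(-2022567099712661/258869134026) = 1072*(-258869134026/2022567099712661) = -277507711675872/2022567099712661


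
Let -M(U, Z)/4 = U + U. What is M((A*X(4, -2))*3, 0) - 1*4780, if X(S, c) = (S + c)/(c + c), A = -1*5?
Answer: -4840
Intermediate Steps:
A = -5
X(S, c) = (S + c)/(2*c) (X(S, c) = (S + c)/((2*c)) = (S + c)*(1/(2*c)) = (S + c)/(2*c))
M(U, Z) = -8*U (M(U, Z) = -4*(U + U) = -8*U)
M((A*X(4, -2))*3, 0) - 1*4780 = -8*(-5*(4 - 2)/(2*(-2)))*3 - 1*4780 = -8*(-5*(-1)*2/(2*2))*3 - 4780 = -8*(-5*(-½))*3 - 4780 = -20*3 - 4780 = -8*15/2 - 4780 = -60 - 4780 = -4840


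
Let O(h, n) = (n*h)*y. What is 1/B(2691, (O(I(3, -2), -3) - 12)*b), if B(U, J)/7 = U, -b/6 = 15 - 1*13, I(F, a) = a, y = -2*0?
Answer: 1/18837 ≈ 5.3087e-5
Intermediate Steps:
y = 0
O(h, n) = 0 (O(h, n) = (n*h)*0 = (h*n)*0 = 0)
b = -12 (b = -6*(15 - 1*13) = -6*(15 - 13) = -6*2 = -12)
B(U, J) = 7*U
1/B(2691, (O(I(3, -2), -3) - 12)*b) = 1/(7*2691) = 1/18837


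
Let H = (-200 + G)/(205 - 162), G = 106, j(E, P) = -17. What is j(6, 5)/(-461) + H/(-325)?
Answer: 280909/6442475 ≈ 0.043603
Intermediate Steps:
H = -94/43 (H = (-200 + 106)/(205 - 162) = -94/43 ≈ -2.1860)
j(6, 5)/(-461) + H/(-325) = -17/(-461) - 94/43/(-325) = -17*(-1/461) - 94/43*(-1/325) = 17/461 + 94/13975 = 280909/6442475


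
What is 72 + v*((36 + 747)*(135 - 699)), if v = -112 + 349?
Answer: -104661972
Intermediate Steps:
v = 237
72 + v*((36 + 747)*(135 - 699)) = 72 + 237*((36 + 747)*(135 - 699)) = 72 + 237*(783*(-564)) = 72 + 237*(-441612) = 72 - 104662044 = -104661972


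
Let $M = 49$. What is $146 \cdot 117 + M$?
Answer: $17131$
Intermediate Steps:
$146 \cdot 117 + M = 146 \cdot 117 + 49 = 17082 + 49 = 17131$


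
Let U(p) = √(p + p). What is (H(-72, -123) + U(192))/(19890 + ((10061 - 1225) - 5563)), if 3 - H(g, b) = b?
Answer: 6/1103 + 8*√6/23163 ≈ 0.0062857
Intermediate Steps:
U(p) = √2*√p (U(p) = √(2*p) = √2*√p)
H(g, b) = 3 - b
(H(-72, -123) + U(192))/(19890 + ((10061 - 1225) - 5563)) = ((3 - 1*(-123)) + √2*√192)/(19890 + ((10061 - 1225) - 5563)) = ((3 + 123) + √2*(8*√3))/(19890 + (8836 - 5563)) = (126 + 8*√6)/(19890 + 3273) = (126 + 8*√6)/23163 = (126 + 8*√6)*(1/23163) = 6/1103 + 8*√6/23163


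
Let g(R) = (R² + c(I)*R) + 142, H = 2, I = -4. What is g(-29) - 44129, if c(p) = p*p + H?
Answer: -43668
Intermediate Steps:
c(p) = 2 + p² (c(p) = p*p + 2 = p² + 2 = 2 + p²)
g(R) = 142 + R² + 18*R (g(R) = (R² + (2 + (-4)²)*R) + 142 = (R² + (2 + 16)*R) + 142 = (R² + 18*R) + 142 = 142 + R² + 18*R)
g(-29) - 44129 = (142 + (-29)² + 18*(-29)) - 44129 = (142 + 841 - 522) - 44129 = 461 - 44129 = -43668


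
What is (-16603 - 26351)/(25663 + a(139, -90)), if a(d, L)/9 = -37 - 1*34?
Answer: -21477/12512 ≈ -1.7165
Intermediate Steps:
a(d, L) = -639 (a(d, L) = 9*(-37 - 1*34) = 9*(-37 - 34) = 9*(-71) = -639)
(-16603 - 26351)/(25663 + a(139, -90)) = (-16603 - 26351)/(25663 - 639) = -42954/25024 = -42954*1/25024 = -21477/12512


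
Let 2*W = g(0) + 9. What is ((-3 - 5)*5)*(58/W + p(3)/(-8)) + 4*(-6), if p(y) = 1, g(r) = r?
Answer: -4811/9 ≈ -534.56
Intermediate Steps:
W = 9/2 (W = (0 + 9)/2 = (½)*9 = 9/2 ≈ 4.5000)
((-3 - 5)*5)*(58/W + p(3)/(-8)) + 4*(-6) = ((-3 - 5)*5)*(58/(9/2) + 1/(-8)) + 4*(-6) = (-8*5)*(58*(2/9) + 1*(-⅛)) - 24 = -40*(116/9 - ⅛) - 24 = -40*919/72 - 24 = -4595/9 - 24 = -4811/9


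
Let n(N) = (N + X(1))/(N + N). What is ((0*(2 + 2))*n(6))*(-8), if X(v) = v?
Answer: 0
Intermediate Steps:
n(N) = (1 + N)/(2*N) (n(N) = (N + 1)/(N + N) = (1 + N)/((2*N)) = (1 + N)*(1/(2*N)) = (1 + N)/(2*N))
((0*(2 + 2))*n(6))*(-8) = ((0*(2 + 2))*((1/2)*(1 + 6)/6))*(-8) = ((0*4)*((1/2)*(1/6)*7))*(-8) = (0*(7/12))*(-8) = 0*(-8) = 0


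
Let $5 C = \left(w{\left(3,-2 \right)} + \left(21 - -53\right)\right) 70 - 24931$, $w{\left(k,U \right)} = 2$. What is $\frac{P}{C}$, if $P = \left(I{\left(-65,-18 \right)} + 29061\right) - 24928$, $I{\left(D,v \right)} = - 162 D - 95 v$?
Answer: $- \frac{81865}{19611} \approx -4.1744$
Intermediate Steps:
$P = 16373$ ($P = \left(\left(\left(-162\right) \left(-65\right) - -1710\right) + 29061\right) - 24928 = \left(\left(10530 + 1710\right) + 29061\right) - 24928 = \left(12240 + 29061\right) - 24928 = 41301 - 24928 = 16373$)
$C = - \frac{19611}{5}$ ($C = \frac{\left(2 + \left(21 - -53\right)\right) 70 - 24931}{5} = \frac{\left(2 + \left(21 + 53\right)\right) 70 - 24931}{5} = \frac{\left(2 + 74\right) 70 - 24931}{5} = \frac{76 \cdot 70 - 24931}{5} = \frac{5320 - 24931}{5} = \frac{1}{5} \left(-19611\right) = - \frac{19611}{5} \approx -3922.2$)
$\frac{P}{C} = \frac{16373}{- \frac{19611}{5}} = 16373 \left(- \frac{5}{19611}\right) = - \frac{81865}{19611}$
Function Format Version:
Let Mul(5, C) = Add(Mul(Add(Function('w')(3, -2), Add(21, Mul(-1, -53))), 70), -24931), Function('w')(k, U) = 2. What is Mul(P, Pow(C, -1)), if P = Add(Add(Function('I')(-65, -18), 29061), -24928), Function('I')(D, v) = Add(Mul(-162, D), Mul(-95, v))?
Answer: Rational(-81865, 19611) ≈ -4.1744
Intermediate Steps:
P = 16373 (P = Add(Add(Add(Mul(-162, -65), Mul(-95, -18)), 29061), -24928) = Add(Add(Add(10530, 1710), 29061), -24928) = Add(Add(12240, 29061), -24928) = Add(41301, -24928) = 16373)
C = Rational(-19611, 5) (C = Mul(Rational(1, 5), Add(Mul(Add(2, Add(21, Mul(-1, -53))), 70), -24931)) = Mul(Rational(1, 5), Add(Mul(Add(2, Add(21, 53)), 70), -24931)) = Mul(Rational(1, 5), Add(Mul(Add(2, 74), 70), -24931)) = Mul(Rational(1, 5), Add(Mul(76, 70), -24931)) = Mul(Rational(1, 5), Add(5320, -24931)) = Mul(Rational(1, 5), -19611) = Rational(-19611, 5) ≈ -3922.2)
Mul(P, Pow(C, -1)) = Mul(16373, Pow(Rational(-19611, 5), -1)) = Mul(16373, Rational(-5, 19611)) = Rational(-81865, 19611)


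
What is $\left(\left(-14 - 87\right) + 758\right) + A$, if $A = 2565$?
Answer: $3222$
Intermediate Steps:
$\left(\left(-14 - 87\right) + 758\right) + A = \left(\left(-14 - 87\right) + 758\right) + 2565 = \left(-101 + 758\right) + 2565 = 657 + 2565 = 3222$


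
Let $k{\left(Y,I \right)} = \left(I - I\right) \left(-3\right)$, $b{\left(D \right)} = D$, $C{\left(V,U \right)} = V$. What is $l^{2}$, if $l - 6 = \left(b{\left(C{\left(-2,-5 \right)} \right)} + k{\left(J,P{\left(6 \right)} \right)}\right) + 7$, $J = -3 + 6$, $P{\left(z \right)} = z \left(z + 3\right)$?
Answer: $121$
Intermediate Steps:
$P{\left(z \right)} = z \left(3 + z\right)$
$J = 3$
$k{\left(Y,I \right)} = 0$ ($k{\left(Y,I \right)} = 0 \left(-3\right) = 0$)
$l = 11$ ($l = 6 + \left(\left(-2 + 0\right) + 7\right) = 6 + \left(-2 + 7\right) = 6 + 5 = 11$)
$l^{2} = 11^{2} = 121$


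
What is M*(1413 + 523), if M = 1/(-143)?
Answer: -176/13 ≈ -13.538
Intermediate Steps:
M = -1/143 ≈ -0.0069930
M*(1413 + 523) = -(1413 + 523)/143 = -1/143*1936 = -176/13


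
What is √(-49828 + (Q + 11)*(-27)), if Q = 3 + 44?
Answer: I*√51394 ≈ 226.7*I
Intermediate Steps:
Q = 47
√(-49828 + (Q + 11)*(-27)) = √(-49828 + (47 + 11)*(-27)) = √(-49828 + 58*(-27)) = √(-49828 - 1566) = √(-51394) = I*√51394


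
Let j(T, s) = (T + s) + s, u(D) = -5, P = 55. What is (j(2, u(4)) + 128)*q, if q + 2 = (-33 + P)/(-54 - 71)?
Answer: -6528/25 ≈ -261.12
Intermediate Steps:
j(T, s) = T + 2*s
q = -272/125 (q = -2 + (-33 + 55)/(-54 - 71) = -2 + 22/(-125) = -2 + 22*(-1/125) = -2 - 22/125 = -272/125 ≈ -2.1760)
(j(2, u(4)) + 128)*q = ((2 + 2*(-5)) + 128)*(-272/125) = ((2 - 10) + 128)*(-272/125) = (-8 + 128)*(-272/125) = 120*(-272/125) = -6528/25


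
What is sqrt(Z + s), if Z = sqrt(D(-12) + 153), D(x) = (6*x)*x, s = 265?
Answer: sqrt(265 + 3*sqrt(113)) ≈ 17.230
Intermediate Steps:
D(x) = 6*x**2
Z = 3*sqrt(113) (Z = sqrt(6*(-12)**2 + 153) = sqrt(6*144 + 153) = sqrt(864 + 153) = sqrt(1017) = 3*sqrt(113) ≈ 31.890)
sqrt(Z + s) = sqrt(3*sqrt(113) + 265) = sqrt(265 + 3*sqrt(113))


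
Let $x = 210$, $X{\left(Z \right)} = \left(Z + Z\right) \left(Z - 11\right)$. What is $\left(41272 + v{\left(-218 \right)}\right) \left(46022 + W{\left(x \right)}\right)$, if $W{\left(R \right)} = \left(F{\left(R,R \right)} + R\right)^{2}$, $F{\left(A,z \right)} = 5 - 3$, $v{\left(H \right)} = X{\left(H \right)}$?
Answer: $12836758056$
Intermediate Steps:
$X{\left(Z \right)} = 2 Z \left(-11 + Z\right)$
$v{\left(H \right)} = 2 H \left(-11 + H\right)$
$F{\left(A,z \right)} = 2$ ($F{\left(A,z \right)} = 5 - 3 = 2$)
$W{\left(R \right)} = \left(2 + R\right)^{2}$
$\left(41272 + v{\left(-218 \right)}\right) \left(46022 + W{\left(x \right)}\right) = \left(41272 + 2 \left(-218\right) \left(-11 - 218\right)\right) \left(46022 + \left(2 + 210\right)^{2}\right) = \left(41272 + 2 \left(-218\right) \left(-229\right)\right) \left(46022 + 212^{2}\right) = \left(41272 + 99844\right) \left(46022 + 44944\right) = 141116 \cdot 90966 = 12836758056$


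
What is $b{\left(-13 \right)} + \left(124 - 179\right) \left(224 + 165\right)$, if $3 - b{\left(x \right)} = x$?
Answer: $-21379$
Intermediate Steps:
$b{\left(x \right)} = 3 - x$
$b{\left(-13 \right)} + \left(124 - 179\right) \left(224 + 165\right) = \left(3 - -13\right) + \left(124 - 179\right) \left(224 + 165\right) = \left(3 + 13\right) - 21395 = 16 - 21395 = -21379$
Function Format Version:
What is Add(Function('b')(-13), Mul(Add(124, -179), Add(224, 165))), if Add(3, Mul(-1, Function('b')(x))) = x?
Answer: -21379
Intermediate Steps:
Function('b')(x) = Add(3, Mul(-1, x))
Add(Function('b')(-13), Mul(Add(124, -179), Add(224, 165))) = Add(Add(3, Mul(-1, -13)), Mul(Add(124, -179), Add(224, 165))) = Add(Add(3, 13), Mul(-55, 389)) = Add(16, -21395) = -21379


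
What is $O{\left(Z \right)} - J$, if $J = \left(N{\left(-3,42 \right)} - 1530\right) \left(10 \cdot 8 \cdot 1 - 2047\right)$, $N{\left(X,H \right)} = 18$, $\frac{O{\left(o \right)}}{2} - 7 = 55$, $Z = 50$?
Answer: $-2973980$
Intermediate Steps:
$O{\left(o \right)} = 124$ ($O{\left(o \right)} = 14 + 2 \cdot 55 = 14 + 110 = 124$)
$J = 2974104$ ($J = \left(18 - 1530\right) \left(10 \cdot 8 \cdot 1 - 2047\right) = - 1512 \left(80 \cdot 1 - 2047\right) = - 1512 \left(80 - 2047\right) = \left(-1512\right) \left(-1967\right) = 2974104$)
$O{\left(Z \right)} - J = 124 - 2974104 = -2973980$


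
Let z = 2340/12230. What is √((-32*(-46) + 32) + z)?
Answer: √2249862598/1223 ≈ 38.784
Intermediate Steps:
z = 234/1223 (z = 2340*(1/12230) = 234/1223 ≈ 0.19133)
√((-32*(-46) + 32) + z) = √((-32*(-46) + 32) + 234/1223) = √((1472 + 32) + 234/1223) = √(1504 + 234/1223) = √(1839626/1223) = √2249862598/1223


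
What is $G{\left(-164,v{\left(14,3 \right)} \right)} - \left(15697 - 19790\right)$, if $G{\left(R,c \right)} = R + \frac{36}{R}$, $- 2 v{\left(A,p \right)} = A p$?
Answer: $\frac{161080}{41} \approx 3928.8$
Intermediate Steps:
$v{\left(A,p \right)} = - \frac{A p}{2}$
$G{\left(-164,v{\left(14,3 \right)} \right)} - \left(15697 - 19790\right) = \left(-164 + \frac{36}{-164}\right) - \left(15697 - 19790\right) = \left(-164 + 36 \left(- \frac{1}{164}\right)\right) - -4093 = \left(-164 - \frac{9}{41}\right) + 4093 = - \frac{6733}{41} + 4093 = \frac{161080}{41}$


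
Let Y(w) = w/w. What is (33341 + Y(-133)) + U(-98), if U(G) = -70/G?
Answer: 233399/7 ≈ 33343.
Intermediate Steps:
Y(w) = 1
(33341 + Y(-133)) + U(-98) = (33341 + 1) - 70/(-98) = 33342 - 70*(-1/98) = 33342 + 5/7 = 233399/7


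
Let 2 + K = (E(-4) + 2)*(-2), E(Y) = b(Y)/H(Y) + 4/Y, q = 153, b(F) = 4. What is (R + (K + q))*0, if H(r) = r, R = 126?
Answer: 0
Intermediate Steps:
E(Y) = 8/Y (E(Y) = 4/Y + 4/Y = 8/Y)
K = -2 (K = -2 + (8/(-4) + 2)*(-2) = -2 + (8*(-¼) + 2)*(-2) = -2 + (-2 + 2)*(-2) = -2 + 0*(-2) = -2 + 0 = -2)
(R + (K + q))*0 = (126 + (-2 + 153))*0 = (126 + 151)*0 = 277*0 = 0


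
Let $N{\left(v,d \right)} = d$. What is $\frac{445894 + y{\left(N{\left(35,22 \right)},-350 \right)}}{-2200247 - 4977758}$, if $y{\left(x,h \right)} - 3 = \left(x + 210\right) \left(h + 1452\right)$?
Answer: $- \frac{701561}{7178005} \approx -0.097738$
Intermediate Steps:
$y{\left(x,h \right)} = 3 + \left(210 + x\right) \left(1452 + h\right)$ ($y{\left(x,h \right)} = 3 + \left(x + 210\right) \left(h + 1452\right) = 3 + \left(210 + x\right) \left(1452 + h\right)$)
$\frac{445894 + y{\left(N{\left(35,22 \right)},-350 \right)}}{-2200247 - 4977758} = \frac{445894 + \left(304923 + 210 \left(-350\right) + 1452 \cdot 22 - 7700\right)}{-2200247 - 4977758} = \frac{445894 + \left(304923 - 73500 + 31944 - 7700\right)}{-7178005} = \left(445894 + 255667\right) \left(- \frac{1}{7178005}\right) = 701561 \left(- \frac{1}{7178005}\right) = - \frac{701561}{7178005}$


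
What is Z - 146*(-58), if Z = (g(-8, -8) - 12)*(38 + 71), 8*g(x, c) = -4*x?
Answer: 7596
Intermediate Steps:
g(x, c) = -x/2 (g(x, c) = (-4*x)/8 = -x/2)
Z = -872 (Z = (-½*(-8) - 12)*(38 + 71) = (4 - 12)*109 = -8*109 = -872)
Z - 146*(-58) = -872 - 146*(-58) = -872 + 8468 = 7596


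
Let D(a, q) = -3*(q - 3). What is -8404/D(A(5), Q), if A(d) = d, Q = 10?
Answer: 8404/21 ≈ 400.19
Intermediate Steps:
D(a, q) = 9 - 3*q (D(a, q) = -3*(-3 + q) = 9 - 3*q)
-8404/D(A(5), Q) = -8404/(9 - 3*10) = -8404/(9 - 30) = -8404/(-21) = -8404*(-1/21) = 8404/21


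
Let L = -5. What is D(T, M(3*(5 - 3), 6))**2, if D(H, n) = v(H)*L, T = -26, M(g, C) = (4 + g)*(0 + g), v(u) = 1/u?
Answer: 25/676 ≈ 0.036982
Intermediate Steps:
M(g, C) = g*(4 + g) (M(g, C) = (4 + g)*g = g*(4 + g))
D(H, n) = -5/H
D(T, M(3*(5 - 3), 6))**2 = (-5/(-26))**2 = (-5*(-1/26))**2 = (5/26)**2 = 25/676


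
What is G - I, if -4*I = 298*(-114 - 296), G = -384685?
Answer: -415230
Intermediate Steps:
I = 30545 (I = -149*(-114 - 296)/2 = -149*(-410)/2 = -1/4*(-122180) = 30545)
G - I = -384685 - 1*30545 = -384685 - 30545 = -415230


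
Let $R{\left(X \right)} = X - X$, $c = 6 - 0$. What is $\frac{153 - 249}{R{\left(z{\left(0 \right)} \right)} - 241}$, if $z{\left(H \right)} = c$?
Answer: $\frac{96}{241} \approx 0.39834$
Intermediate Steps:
$c = 6$ ($c = 6 + 0 = 6$)
$z{\left(H \right)} = 6$
$R{\left(X \right)} = 0$
$\frac{153 - 249}{R{\left(z{\left(0 \right)} \right)} - 241} = \frac{153 - 249}{0 - 241} = - \frac{96}{-241} = \left(-96\right) \left(- \frac{1}{241}\right) = \frac{96}{241}$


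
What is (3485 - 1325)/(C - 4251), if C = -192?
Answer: -720/1481 ≈ -0.48616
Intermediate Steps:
(3485 - 1325)/(C - 4251) = (3485 - 1325)/(-192 - 4251) = 2160/(-4443) = 2160*(-1/4443) = -720/1481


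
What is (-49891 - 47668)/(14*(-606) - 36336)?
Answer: 97559/44820 ≈ 2.1767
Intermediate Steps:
(-49891 - 47668)/(14*(-606) - 36336) = -97559/(-8484 - 36336) = -97559/(-44820) = -97559*(-1/44820) = 97559/44820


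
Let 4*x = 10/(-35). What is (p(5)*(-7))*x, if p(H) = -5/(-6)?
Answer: 5/12 ≈ 0.41667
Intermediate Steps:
p(H) = ⅚ (p(H) = -5*(-⅙) = ⅚)
x = -1/14 (x = (10/(-35))/4 = (10*(-1/35))/4 = (¼)*(-2/7) = -1/14 ≈ -0.071429)
(p(5)*(-7))*x = ((⅚)*(-7))*(-1/14) = -35/6*(-1/14) = 5/12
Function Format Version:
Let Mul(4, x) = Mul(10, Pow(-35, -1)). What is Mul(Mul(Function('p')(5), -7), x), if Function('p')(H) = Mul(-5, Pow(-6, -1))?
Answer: Rational(5, 12) ≈ 0.41667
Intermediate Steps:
Function('p')(H) = Rational(5, 6) (Function('p')(H) = Mul(-5, Rational(-1, 6)) = Rational(5, 6))
x = Rational(-1, 14) (x = Mul(Rational(1, 4), Mul(10, Pow(-35, -1))) = Mul(Rational(1, 4), Mul(10, Rational(-1, 35))) = Mul(Rational(1, 4), Rational(-2, 7)) = Rational(-1, 14) ≈ -0.071429)
Mul(Mul(Function('p')(5), -7), x) = Mul(Mul(Rational(5, 6), -7), Rational(-1, 14)) = Mul(Rational(-35, 6), Rational(-1, 14)) = Rational(5, 12)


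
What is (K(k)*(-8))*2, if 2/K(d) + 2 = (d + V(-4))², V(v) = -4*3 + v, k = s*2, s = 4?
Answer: -16/31 ≈ -0.51613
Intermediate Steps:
k = 8 (k = 4*2 = 8)
V(v) = -12 + v
K(d) = 2/(-2 + (-16 + d)²) (K(d) = 2/(-2 + (d + (-12 - 4))²) = 2/(-2 + (d - 16)²) = 2/(-2 + (-16 + d)²))
(K(k)*(-8))*2 = ((2/(-2 + (-16 + 8)²))*(-8))*2 = ((2/(-2 + (-8)²))*(-8))*2 = ((2/(-2 + 64))*(-8))*2 = ((2/62)*(-8))*2 = ((2*(1/62))*(-8))*2 = ((1/31)*(-8))*2 = -8/31*2 = -16/31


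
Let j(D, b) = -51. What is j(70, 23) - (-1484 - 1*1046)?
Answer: 2479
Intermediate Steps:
j(70, 23) - (-1484 - 1*1046) = -51 - (-1484 - 1*1046) = -51 - (-1484 - 1046) = -51 - 1*(-2530) = -51 + 2530 = 2479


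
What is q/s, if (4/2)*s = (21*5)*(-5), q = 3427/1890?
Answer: -3427/496125 ≈ -0.0069075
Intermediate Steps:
q = 3427/1890 (q = 3427*(1/1890) = 3427/1890 ≈ 1.8132)
s = -525/2 (s = ((21*5)*(-5))/2 = (105*(-5))/2 = (½)*(-525) = -525/2 ≈ -262.50)
q/s = 3427/(1890*(-525/2)) = (3427/1890)*(-2/525) = -3427/496125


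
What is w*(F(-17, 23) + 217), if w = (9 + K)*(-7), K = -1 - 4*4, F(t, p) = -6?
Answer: 11816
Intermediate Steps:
K = -17 (K = -1 - 1*16 = -1 - 16 = -17)
w = 56 (w = (9 - 17)*(-7) = -8*(-7) = 56)
w*(F(-17, 23) + 217) = 56*(-6 + 217) = 56*211 = 11816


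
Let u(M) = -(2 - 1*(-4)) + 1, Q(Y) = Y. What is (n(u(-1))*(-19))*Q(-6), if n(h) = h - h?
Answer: 0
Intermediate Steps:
u(M) = -5 (u(M) = -(2 + 4) + 1 = -1*6 + 1 = -6 + 1 = -5)
n(h) = 0
(n(u(-1))*(-19))*Q(-6) = (0*(-19))*(-6) = 0*(-6) = 0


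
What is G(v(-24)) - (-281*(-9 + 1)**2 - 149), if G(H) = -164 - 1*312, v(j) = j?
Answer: 17657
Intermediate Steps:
G(H) = -476 (G(H) = -164 - 312 = -476)
G(v(-24)) - (-281*(-9 + 1)**2 - 149) = -476 - (-281*(-9 + 1)**2 - 149) = -476 - (-281*(-8)**2 - 149) = -476 - (-281*64 - 149) = -476 - (-17984 - 149) = -476 - 1*(-18133) = -476 + 18133 = 17657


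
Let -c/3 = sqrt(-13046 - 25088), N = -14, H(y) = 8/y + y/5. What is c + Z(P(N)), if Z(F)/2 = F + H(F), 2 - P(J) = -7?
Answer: 1052/45 - 3*I*sqrt(38134) ≈ 23.378 - 585.84*I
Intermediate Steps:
H(y) = 8/y + y/5 (H(y) = 8/y + y*(1/5) = 8/y + y/5)
c = -3*I*sqrt(38134) (c = -3*sqrt(-13046 - 25088) = -3*I*sqrt(38134) ≈ -585.84*I)
P(J) = 9 (P(J) = 2 - 1*(-7) = 2 + 7 = 9)
Z(F) = 16/F + 12*F/5 (Z(F) = 2*(F + (8/F + F/5)) = 2*(8/F + 6*F/5) = 16/F + 12*F/5)
c + Z(P(N)) = -3*I*sqrt(38134) + (16/9 + (12/5)*9) = -3*I*sqrt(38134) + (16*(1/9) + 108/5) = -3*I*sqrt(38134) + (16/9 + 108/5) = -3*I*sqrt(38134) + 1052/45 = 1052/45 - 3*I*sqrt(38134)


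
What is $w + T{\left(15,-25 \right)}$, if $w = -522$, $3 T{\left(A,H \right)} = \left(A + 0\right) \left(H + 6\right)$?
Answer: $-617$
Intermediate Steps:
$T{\left(A,H \right)} = \frac{A \left(6 + H\right)}{3}$ ($T{\left(A,H \right)} = \frac{\left(A + 0\right) \left(H + 6\right)}{3} = \frac{A \left(6 + H\right)}{3}$)
$w + T{\left(15,-25 \right)} = -522 + \frac{1}{3} \cdot 15 \left(6 - 25\right) = -522 + \frac{1}{3} \cdot 15 \left(-19\right) = -522 - 95 = -617$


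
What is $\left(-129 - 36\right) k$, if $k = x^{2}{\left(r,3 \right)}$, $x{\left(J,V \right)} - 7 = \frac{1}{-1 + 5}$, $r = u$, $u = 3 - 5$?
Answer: $- \frac{138765}{16} \approx -8672.8$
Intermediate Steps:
$u = -2$ ($u = 3 - 5 = -2$)
$r = -2$
$x{\left(J,V \right)} = \frac{29}{4}$ ($x{\left(J,V \right)} = 7 + \frac{1}{-1 + 5} = 7 + \frac{1}{4} = \frac{29}{4}$)
$k = \frac{841}{16}$ ($k = \left(\frac{29}{4}\right)^{2} = \frac{841}{16} \approx 52.563$)
$\left(-129 - 36\right) k = \left(-129 - 36\right) \frac{841}{16} = \left(-165\right) \frac{841}{16} = - \frac{138765}{16}$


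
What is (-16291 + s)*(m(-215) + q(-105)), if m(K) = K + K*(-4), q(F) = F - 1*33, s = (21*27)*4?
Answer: -7109661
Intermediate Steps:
s = 2268 (s = 567*4 = 2268)
q(F) = -33 + F (q(F) = F - 33 = -33 + F)
m(K) = -3*K (m(K) = K - 4*K = -3*K)
(-16291 + s)*(m(-215) + q(-105)) = (-16291 + 2268)*(-3*(-215) + (-33 - 105)) = -14023*(645 - 138) = -14023*507 = -7109661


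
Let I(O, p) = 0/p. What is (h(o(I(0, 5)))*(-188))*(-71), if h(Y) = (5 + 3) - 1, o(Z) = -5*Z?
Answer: 93436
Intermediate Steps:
I(O, p) = 0
h(Y) = 7 (h(Y) = 8 - 1 = 7)
(h(o(I(0, 5)))*(-188))*(-71) = (7*(-188))*(-71) = -1316*(-71) = 93436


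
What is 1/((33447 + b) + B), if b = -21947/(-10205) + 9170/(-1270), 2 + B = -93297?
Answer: -1296035/77576857536 ≈ -1.6706e-5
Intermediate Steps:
B = -93299 (B = -2 - 93297 = -93299)
b = -6570716/1296035 (b = -21947*(-1/10205) + 9170*(-1/1270) = 21947/10205 - 917/127 = -6570716/1296035 ≈ -5.0699)
1/((33447 + b) + B) = 1/((33447 - 6570716/1296035) - 93299) = 1/(43341911929/1296035 - 93299) = 1/(-77576857536/1296035) = -1296035/77576857536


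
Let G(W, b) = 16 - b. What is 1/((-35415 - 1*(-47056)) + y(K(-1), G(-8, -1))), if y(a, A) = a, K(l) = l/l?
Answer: 1/11642 ≈ 8.5896e-5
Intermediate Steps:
K(l) = 1
1/((-35415 - 1*(-47056)) + y(K(-1), G(-8, -1))) = 1/((-35415 - 1*(-47056)) + 1) = 1/((-35415 + 47056) + 1) = 1/(11641 + 1) = 1/11642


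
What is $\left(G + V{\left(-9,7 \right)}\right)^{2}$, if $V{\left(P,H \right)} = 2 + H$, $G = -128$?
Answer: $14161$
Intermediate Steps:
$\left(G + V{\left(-9,7 \right)}\right)^{2} = \left(-128 + \left(2 + 7\right)\right)^{2} = \left(-128 + 9\right)^{2} = \left(-119\right)^{2} = 14161$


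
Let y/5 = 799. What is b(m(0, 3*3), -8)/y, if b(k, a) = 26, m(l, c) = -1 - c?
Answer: 26/3995 ≈ 0.0065081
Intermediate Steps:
y = 3995 (y = 5*799 = 3995)
b(m(0, 3*3), -8)/y = 26/3995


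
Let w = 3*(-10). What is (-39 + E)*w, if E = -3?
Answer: 1260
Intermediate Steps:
w = -30
(-39 + E)*w = (-39 - 3)*(-30) = -42*(-30) = 1260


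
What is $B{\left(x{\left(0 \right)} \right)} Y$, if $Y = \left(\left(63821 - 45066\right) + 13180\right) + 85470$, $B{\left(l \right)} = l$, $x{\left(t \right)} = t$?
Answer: $0$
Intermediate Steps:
$Y = 117405$ ($Y = \left(\left(63821 - 45066\right) + 13180\right) + 85470 = \left(18755 + 13180\right) + 85470 = 31935 + 85470 = 117405$)
$B{\left(x{\left(0 \right)} \right)} Y = 0 \cdot 117405 = 0$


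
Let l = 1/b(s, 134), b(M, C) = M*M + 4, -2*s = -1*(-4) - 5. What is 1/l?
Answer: 17/4 ≈ 4.2500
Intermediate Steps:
s = 1/2 (s = -(-1*(-4) - 5)/2 = -(4 - 5)/2 = -1/2*(-1) = 1/2 ≈ 0.50000)
b(M, C) = 4 + M**2 (b(M, C) = M**2 + 4 = 4 + M**2)
l = 4/17 (l = 1/(4 + (1/2)**2) = 1/(4 + 1/4) = 1/(17/4) = 4/17 ≈ 0.23529)
1/l = 1/(4/17) = 17/4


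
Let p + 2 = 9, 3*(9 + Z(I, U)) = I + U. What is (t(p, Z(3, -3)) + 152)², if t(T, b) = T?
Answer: 25281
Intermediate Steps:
Z(I, U) = -9 + I/3 + U/3 (Z(I, U) = -9 + (I + U)/3 = -9 + (I/3 + U/3) = -9 + I/3 + U/3)
p = 7 (p = -2 + 9 = 7)
(t(p, Z(3, -3)) + 152)² = (7 + 152)² = 159² = 25281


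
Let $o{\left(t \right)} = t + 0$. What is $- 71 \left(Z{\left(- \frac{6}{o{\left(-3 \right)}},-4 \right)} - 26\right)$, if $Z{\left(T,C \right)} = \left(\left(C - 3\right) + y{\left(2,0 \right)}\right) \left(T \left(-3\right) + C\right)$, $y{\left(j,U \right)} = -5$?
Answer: $-6674$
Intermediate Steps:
$o{\left(t \right)} = t$
$Z{\left(T,C \right)} = \left(-8 + C\right) \left(C - 3 T\right)$ ($Z{\left(T,C \right)} = \left(\left(C - 3\right) - 5\right) \left(T \left(-3\right) + C\right) = \left(\left(C - 3\right) - 5\right) \left(- 3 T + C\right) = \left(\left(-3 + C\right) - 5\right) \left(C - 3 T\right) = \left(-8 + C\right) \left(C - 3 T\right)$)
$- 71 \left(Z{\left(- \frac{6}{o{\left(-3 \right)}},-4 \right)} - 26\right) = - 71 \left(\left(\left(-4\right)^{2} - -32 + 24 \left(- \frac{6}{-3}\right) - - 12 \left(- \frac{6}{-3}\right)\right) - 26\right) = - 71 \left(\left(16 + 32 + 24 \left(\left(-6\right) \left(- \frac{1}{3}\right)\right) - - 12 \left(\left(-6\right) \left(- \frac{1}{3}\right)\right)\right) - 26\right) = - 71 \left(\left(16 + 32 + 24 \cdot 2 - \left(-12\right) 2\right) - 26\right) = - 71 \left(\left(16 + 32 + 48 + 24\right) - 26\right) = - 71 \left(120 - 26\right) = \left(-71\right) 94 = -6674$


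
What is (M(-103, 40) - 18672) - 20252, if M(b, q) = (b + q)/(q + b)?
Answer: -38923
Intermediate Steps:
M(b, q) = 1 (M(b, q) = (b + q)/(b + q) = 1)
(M(-103, 40) - 18672) - 20252 = (1 - 18672) - 20252 = -18671 - 20252 = -38923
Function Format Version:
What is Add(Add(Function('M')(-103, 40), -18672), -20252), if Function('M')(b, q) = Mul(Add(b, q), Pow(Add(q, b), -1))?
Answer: -38923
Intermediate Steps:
Function('M')(b, q) = 1 (Function('M')(b, q) = Mul(Add(b, q), Pow(Add(b, q), -1)) = 1)
Add(Add(Function('M')(-103, 40), -18672), -20252) = Add(Add(1, -18672), -20252) = Add(-18671, -20252) = -38923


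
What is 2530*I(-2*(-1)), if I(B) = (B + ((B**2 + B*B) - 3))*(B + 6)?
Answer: 141680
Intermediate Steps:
I(B) = (6 + B)*(-3 + B + 2*B**2) (I(B) = (B + ((B**2 + B**2) - 3))*(6 + B) = (B + (2*B**2 - 3))*(6 + B) = (B + (-3 + 2*B**2))*(6 + B) = (-3 + B + 2*B**2)*(6 + B) = (6 + B)*(-3 + B + 2*B**2))
2530*I(-2*(-1)) = 2530*(-18 + 2*(-2*(-1))**3 + 3*(-2*(-1)) + 13*(-2*(-1))**2) = 2530*(-18 + 2*2**3 + 3*2 + 13*2**2) = 2530*(-18 + 2*8 + 6 + 13*4) = 2530*(-18 + 16 + 6 + 52) = 2530*56 = 141680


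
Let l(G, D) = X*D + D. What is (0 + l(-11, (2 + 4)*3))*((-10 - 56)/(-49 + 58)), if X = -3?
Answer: 264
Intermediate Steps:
l(G, D) = -2*D (l(G, D) = -3*D + D = -2*D)
(0 + l(-11, (2 + 4)*3))*((-10 - 56)/(-49 + 58)) = (0 - 2*(2 + 4)*3)*((-10 - 56)/(-49 + 58)) = (0 - 12*3)*(-66/9) = (0 - 2*18)*(-66*⅑) = (0 - 36)*(-22/3) = -36*(-22/3) = 264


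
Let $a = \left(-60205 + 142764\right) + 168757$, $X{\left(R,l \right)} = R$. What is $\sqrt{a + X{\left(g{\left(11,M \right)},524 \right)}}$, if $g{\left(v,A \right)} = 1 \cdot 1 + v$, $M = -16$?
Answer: $8 \sqrt{3927} \approx 501.33$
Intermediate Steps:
$g{\left(v,A \right)} = 1 + v$
$a = 251316$ ($a = 82559 + 168757 = 251316$)
$\sqrt{a + X{\left(g{\left(11,M \right)},524 \right)}} = \sqrt{251316 + \left(1 + 11\right)} = \sqrt{251316 + 12} = \sqrt{251328} = 8 \sqrt{3927}$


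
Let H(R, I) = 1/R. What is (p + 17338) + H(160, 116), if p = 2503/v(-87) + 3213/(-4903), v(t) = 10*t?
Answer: 1183073685137/68249760 ≈ 17334.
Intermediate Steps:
p = -15067519/4265610 (p = 2503/((10*(-87))) + 3213/(-4903) = 2503/(-870) + 3213*(-1/4903) = 2503*(-1/870) - 3213/4903 = -2503/870 - 3213/4903 = -15067519/4265610 ≈ -3.5323)
(p + 17338) + H(160, 116) = (-15067519/4265610 + 17338) + 1/160 = 73942078661/4265610 + 1/160 = 1183073685137/68249760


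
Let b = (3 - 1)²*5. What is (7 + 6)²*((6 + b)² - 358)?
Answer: 53742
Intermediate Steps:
b = 20 (b = 2²*5 = 4*5 = 20)
(7 + 6)²*((6 + b)² - 358) = (7 + 6)²*((6 + 20)² - 358) = 13²*(26² - 358) = 169*(676 - 358) = 169*318 = 53742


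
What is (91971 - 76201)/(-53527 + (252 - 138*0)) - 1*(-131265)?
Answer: 1398625421/10655 ≈ 1.3126e+5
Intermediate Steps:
(91971 - 76201)/(-53527 + (252 - 138*0)) - 1*(-131265) = 15770/(-53527 + (252 + 0)) + 131265 = 15770/(-53527 + 252) + 131265 = 15770/(-53275) + 131265 = 15770*(-1/53275) + 131265 = -3154/10655 + 131265 = 1398625421/10655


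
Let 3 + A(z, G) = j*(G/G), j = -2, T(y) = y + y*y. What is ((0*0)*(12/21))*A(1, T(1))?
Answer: 0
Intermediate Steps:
T(y) = y + y²
A(z, G) = -5 (A(z, G) = -3 - 2*G/G = -3 - 2*1 = -3 - 2 = -5)
((0*0)*(12/21))*A(1, T(1)) = ((0*0)*(12/21))*(-5) = (0*(12*(1/21)))*(-5) = (0*(4/7))*(-5) = 0*(-5) = 0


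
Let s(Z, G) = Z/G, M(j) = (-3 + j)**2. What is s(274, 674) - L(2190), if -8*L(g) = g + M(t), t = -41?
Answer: 695779/1348 ≈ 516.16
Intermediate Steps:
L(g) = -242 - g/8 (L(g) = -(g + (-3 - 41)**2)/8 = -(g + (-44)**2)/8 = -(g + 1936)/8 = -(1936 + g)/8 = -242 - g/8)
s(274, 674) - L(2190) = 274/674 - (-242 - 1/8*2190) = 274*(1/674) - (-242 - 1095/4) = 137/337 - 1*(-2063/4) = 137/337 + 2063/4 = 695779/1348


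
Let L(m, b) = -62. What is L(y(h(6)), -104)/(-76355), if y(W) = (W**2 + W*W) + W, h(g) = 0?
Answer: 62/76355 ≈ 0.00081200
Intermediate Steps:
y(W) = W + 2*W**2 (y(W) = (W**2 + W**2) + W = 2*W**2 + W = W + 2*W**2)
L(y(h(6)), -104)/(-76355) = -62/(-76355) = -62*(-1/76355) = 62/76355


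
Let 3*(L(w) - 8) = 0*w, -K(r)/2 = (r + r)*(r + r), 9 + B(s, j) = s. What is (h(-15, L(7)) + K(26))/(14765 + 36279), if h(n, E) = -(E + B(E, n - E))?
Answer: -5415/51044 ≈ -0.10608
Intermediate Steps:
B(s, j) = -9 + s
K(r) = -8*r² (K(r) = -2*(r + r)*(r + r) = -2*2*r*2*r = -8*r²)
L(w) = 8 (L(w) = 8 + (0*w)/3 = 8 + (⅓)*0 = 8 + 0 = 8)
h(n, E) = 9 - 2*E (h(n, E) = -(E + (-9 + E)) = -(-9 + 2*E) = 9 - 2*E)
(h(-15, L(7)) + K(26))/(14765 + 36279) = ((9 - 2*8) - 8*26²)/(14765 + 36279) = ((9 - 16) - 8*676)/51044 = (-7 - 5408)*(1/51044) = -5415*1/51044 = -5415/51044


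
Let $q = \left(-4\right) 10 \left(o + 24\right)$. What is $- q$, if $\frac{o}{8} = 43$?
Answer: $14720$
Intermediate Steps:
$o = 344$ ($o = 8 \cdot 43 = 344$)
$q = -14720$ ($q = \left(-4\right) 10 \left(344 + 24\right) = \left(-40\right) 368 = -14720$)
$- q = \left(-1\right) \left(-14720\right) = 14720$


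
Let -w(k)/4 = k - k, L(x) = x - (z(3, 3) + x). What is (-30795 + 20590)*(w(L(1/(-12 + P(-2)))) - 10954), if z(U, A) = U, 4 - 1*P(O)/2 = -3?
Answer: 111785570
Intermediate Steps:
P(O) = 14 (P(O) = 8 - 2*(-3) = 8 + 6 = 14)
L(x) = -3 (L(x) = x - (3 + x) = x + (-3 - x) = -3)
w(k) = 0 (w(k) = -4*(k - k) = -4*0 = 0)
(-30795 + 20590)*(w(L(1/(-12 + P(-2)))) - 10954) = (-30795 + 20590)*(0 - 10954) = -10205*(-10954) = 111785570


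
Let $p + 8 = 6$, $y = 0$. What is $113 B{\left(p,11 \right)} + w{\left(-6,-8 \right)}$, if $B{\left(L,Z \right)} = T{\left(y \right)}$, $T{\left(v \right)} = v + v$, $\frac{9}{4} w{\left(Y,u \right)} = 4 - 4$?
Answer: $0$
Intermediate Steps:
$w{\left(Y,u \right)} = 0$ ($w{\left(Y,u \right)} = \frac{4 \left(4 - 4\right)}{9} = \frac{4}{9} \cdot 0 = 0$)
$p = -2$ ($p = -8 + 6 = -2$)
$T{\left(v \right)} = 2 v$
$B{\left(L,Z \right)} = 0$ ($B{\left(L,Z \right)} = 2 \cdot 0 = 0$)
$113 B{\left(p,11 \right)} + w{\left(-6,-8 \right)} = 113 \cdot 0 + 0 = 0 + 0 = 0$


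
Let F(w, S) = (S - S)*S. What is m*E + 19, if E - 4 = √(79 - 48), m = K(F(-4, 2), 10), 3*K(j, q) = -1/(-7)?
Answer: 403/21 + √31/21 ≈ 19.456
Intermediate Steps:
F(w, S) = 0 (F(w, S) = 0*S = 0)
K(j, q) = 1/21 (K(j, q) = (-1/(-7))/3 = (-1*(-⅐))/3 = (⅓)*(⅐) = 1/21)
m = 1/21 ≈ 0.047619
E = 4 + √31 (E = 4 + √(79 - 48) = 4 + √31 ≈ 9.5678)
m*E + 19 = (4 + √31)/21 + 19 = (4/21 + √31/21) + 19 = 403/21 + √31/21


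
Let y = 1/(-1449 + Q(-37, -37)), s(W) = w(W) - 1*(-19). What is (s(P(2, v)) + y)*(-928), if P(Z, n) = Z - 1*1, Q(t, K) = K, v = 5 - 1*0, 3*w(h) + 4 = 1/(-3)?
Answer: -108937456/6687 ≈ -16291.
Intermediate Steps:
w(h) = -13/9 (w(h) = -4/3 + (⅓)/(-3) = -4/3 + (⅓)*(-⅓) = -4/3 - ⅑ = -13/9)
v = 5 (v = 5 + 0 = 5)
P(Z, n) = -1 + Z (P(Z, n) = Z - 1 = -1 + Z)
s(W) = 158/9 (s(W) = -13/9 - 1*(-19) = -13/9 + 19 = 158/9)
y = -1/1486 (y = 1/(-1449 - 37) = 1/(-1486) = -1/1486 ≈ -0.00067295)
(s(P(2, v)) + y)*(-928) = (158/9 - 1/1486)*(-928) = (234779/13374)*(-928) = -108937456/6687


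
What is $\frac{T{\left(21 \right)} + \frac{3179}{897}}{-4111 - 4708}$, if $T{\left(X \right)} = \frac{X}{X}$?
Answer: $- \frac{4076}{7910643} \approx -0.00051526$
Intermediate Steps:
$T{\left(X \right)} = 1$
$\frac{T{\left(21 \right)} + \frac{3179}{897}}{-4111 - 4708} = \frac{1 + \frac{3179}{897}}{-4111 - 4708} = \frac{1 + 3179 \cdot \frac{1}{897}}{-8819} = \left(1 + \frac{3179}{897}\right) \left(- \frac{1}{8819}\right) = \frac{4076}{897} \left(- \frac{1}{8819}\right) = - \frac{4076}{7910643}$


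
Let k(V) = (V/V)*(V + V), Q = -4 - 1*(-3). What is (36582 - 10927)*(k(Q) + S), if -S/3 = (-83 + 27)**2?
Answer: -241413550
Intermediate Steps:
Q = -1 (Q = -4 + 3 = -1)
k(V) = 2*V (k(V) = 1*(2*V) = 2*V)
S = -9408 (S = -3*(-83 + 27)**2 = -3*(-56)**2 = -3*3136 = -9408)
(36582 - 10927)*(k(Q) + S) = (36582 - 10927)*(2*(-1) - 9408) = 25655*(-2 - 9408) = 25655*(-9410) = -241413550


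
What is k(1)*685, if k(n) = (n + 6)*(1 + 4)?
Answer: 23975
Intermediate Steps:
k(n) = 30 + 5*n (k(n) = (6 + n)*5 = 30 + 5*n)
k(1)*685 = (30 + 5*1)*685 = (30 + 5)*685 = 35*685 = 23975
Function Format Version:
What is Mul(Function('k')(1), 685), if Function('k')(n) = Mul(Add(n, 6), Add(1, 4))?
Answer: 23975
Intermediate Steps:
Function('k')(n) = Add(30, Mul(5, n)) (Function('k')(n) = Mul(Add(6, n), 5) = Add(30, Mul(5, n)))
Mul(Function('k')(1), 685) = Mul(Add(30, Mul(5, 1)), 685) = Mul(Add(30, 5), 685) = Mul(35, 685) = 23975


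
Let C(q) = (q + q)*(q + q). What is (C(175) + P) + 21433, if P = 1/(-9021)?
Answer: 1298419592/9021 ≈ 1.4393e+5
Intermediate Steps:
C(q) = 4*q**2 (C(q) = (2*q)*(2*q) = 4*q**2)
P = -1/9021 ≈ -0.00011085
(C(175) + P) + 21433 = (4*175**2 - 1/9021) + 21433 = (4*30625 - 1/9021) + 21433 = (122500 - 1/9021) + 21433 = 1105072499/9021 + 21433 = 1298419592/9021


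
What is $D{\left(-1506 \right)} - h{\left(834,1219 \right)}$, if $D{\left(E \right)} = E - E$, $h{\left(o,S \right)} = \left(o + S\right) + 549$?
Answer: $-2602$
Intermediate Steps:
$h{\left(o,S \right)} = 549 + S + o$ ($h{\left(o,S \right)} = \left(S + o\right) + 549 = 549 + S + o$)
$D{\left(E \right)} = 0$
$D{\left(-1506 \right)} - h{\left(834,1219 \right)} = 0 - \left(549 + 1219 + 834\right) = 0 - 2602 = -2602$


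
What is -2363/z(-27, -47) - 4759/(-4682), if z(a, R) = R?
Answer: 11287239/220054 ≈ 51.293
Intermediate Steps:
-2363/z(-27, -47) - 4759/(-4682) = -2363/(-47) - 4759/(-4682) = -2363*(-1/47) - 4759*(-1/4682) = 2363/47 + 4759/4682 = 11287239/220054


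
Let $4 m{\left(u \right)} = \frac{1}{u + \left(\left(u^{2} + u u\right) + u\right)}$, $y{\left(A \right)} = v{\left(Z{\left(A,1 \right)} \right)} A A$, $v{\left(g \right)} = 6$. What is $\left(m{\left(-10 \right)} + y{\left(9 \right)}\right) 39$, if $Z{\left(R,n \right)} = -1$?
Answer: $\frac{4548973}{240} \approx 18954.0$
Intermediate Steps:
$y{\left(A \right)} = 6 A^{2}$ ($y{\left(A \right)} = 6 A A = 6 A^{2}$)
$m{\left(u \right)} = \frac{1}{4 \left(2 u + 2 u^{2}\right)}$ ($m{\left(u \right)} = \frac{1}{4 \left(u + \left(\left(u^{2} + u u\right) + u\right)\right)} = \frac{1}{4 \left(u + \left(\left(u^{2} + u^{2}\right) + u\right)\right)} = \frac{1}{4 \left(u + \left(2 u^{2} + u\right)\right)} = \frac{1}{4 \left(u + \left(u + 2 u^{2}\right)\right)} = \frac{1}{4 \left(2 u + 2 u^{2}\right)}$)
$\left(m{\left(-10 \right)} + y{\left(9 \right)}\right) 39 = \left(\frac{1}{8 \left(-10\right) \left(1 - 10\right)} + 6 \cdot 9^{2}\right) 39 = \left(\frac{1}{8} \left(- \frac{1}{10}\right) \frac{1}{-9} + 6 \cdot 81\right) 39 = \left(\frac{1}{8} \left(- \frac{1}{10}\right) \left(- \frac{1}{9}\right) + 486\right) 39 = \left(\frac{1}{720} + 486\right) 39 = \frac{349921}{720} \cdot 39 = \frac{4548973}{240}$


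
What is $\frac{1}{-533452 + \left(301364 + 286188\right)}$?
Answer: $\frac{1}{54100} \approx 1.8484 \cdot 10^{-5}$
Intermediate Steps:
$\frac{1}{-533452 + \left(301364 + 286188\right)} = \frac{1}{-533452 + 587552} = \frac{1}{54100}$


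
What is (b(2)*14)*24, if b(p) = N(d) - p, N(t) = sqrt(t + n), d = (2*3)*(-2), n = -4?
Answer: -672 + 1344*I ≈ -672.0 + 1344.0*I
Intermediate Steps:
d = -12 (d = 6*(-2) = -12)
N(t) = sqrt(-4 + t) (N(t) = sqrt(t - 4) = sqrt(-4 + t))
b(p) = -p + 4*I (b(p) = sqrt(-4 - 12) - p = sqrt(-16) - p = 4*I - p = -p + 4*I)
(b(2)*14)*24 = ((-1*2 + 4*I)*14)*24 = ((-2 + 4*I)*14)*24 = (-28 + 56*I)*24 = -672 + 1344*I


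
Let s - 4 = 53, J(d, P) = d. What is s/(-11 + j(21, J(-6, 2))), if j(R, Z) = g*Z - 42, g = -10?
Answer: 57/7 ≈ 8.1429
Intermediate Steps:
j(R, Z) = -42 - 10*Z (j(R, Z) = -10*Z - 42 = -42 - 10*Z)
s = 57 (s = 4 + 53 = 57)
s/(-11 + j(21, J(-6, 2))) = 57/(-11 + (-42 - 10*(-6))) = 57/(-11 + (-42 + 60)) = 57/(-11 + 18) = 57/7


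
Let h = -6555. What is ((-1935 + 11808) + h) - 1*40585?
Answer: -37267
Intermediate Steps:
((-1935 + 11808) + h) - 1*40585 = ((-1935 + 11808) - 6555) - 1*40585 = (9873 - 6555) - 40585 = 3318 - 40585 = -37267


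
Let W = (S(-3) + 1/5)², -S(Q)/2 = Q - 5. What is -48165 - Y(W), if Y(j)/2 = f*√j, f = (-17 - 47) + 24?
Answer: -46869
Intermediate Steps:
S(Q) = 10 - 2*Q (S(Q) = -2*(Q - 5) = -2*(-5 + Q) = 10 - 2*Q)
f = -40 (f = -64 + 24 = -40)
W = 6561/25 (W = ((10 - 2*(-3)) + 1/5)² = ((10 + 6) + ⅕)² = (16 + ⅕)² = (81/5)² = 6561/25 ≈ 262.44)
Y(j) = -80*√j (Y(j) = 2*(-40*√j) = -80*√j)
-48165 - Y(W) = -48165 - (-80)*√(6561/25) = -48165 - (-80)*81/5 = -48165 - 1*(-1296) = -48165 + 1296 = -46869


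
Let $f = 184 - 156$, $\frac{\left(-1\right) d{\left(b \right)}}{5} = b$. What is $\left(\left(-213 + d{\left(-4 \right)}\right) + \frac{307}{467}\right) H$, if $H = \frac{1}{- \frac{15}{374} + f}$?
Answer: $- \frac{33594176}{4883419} \approx -6.8792$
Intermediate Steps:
$d{\left(b \right)} = - 5 b$
$f = 28$
$H = \frac{374}{10457}$ ($H = \frac{1}{- \frac{15}{374} + 28} = \frac{1}{\frac{10457}{374}} = \frac{374}{10457} \approx 0.035766$)
$\left(\left(-213 + d{\left(-4 \right)}\right) + \frac{307}{467}\right) H = \left(\left(-213 - -20\right) + \frac{307}{467}\right) \frac{374}{10457} = \left(\left(-213 + 20\right) + 307 \cdot \frac{1}{467}\right) \frac{374}{10457} = \left(-193 + \frac{307}{467}\right) \frac{374}{10457} = \left(- \frac{89824}{467}\right) \frac{374}{10457} = - \frac{33594176}{4883419}$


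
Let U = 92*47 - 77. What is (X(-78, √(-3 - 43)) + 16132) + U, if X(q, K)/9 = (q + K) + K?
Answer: 19677 + 18*I*√46 ≈ 19677.0 + 122.08*I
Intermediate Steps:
U = 4247 (U = 4324 - 77 = 4247)
X(q, K) = 9*q + 18*K (X(q, K) = 9*((q + K) + K) = 9*((K + q) + K) = 9*(q + 2*K) = 9*q + 18*K)
(X(-78, √(-3 - 43)) + 16132) + U = ((9*(-78) + 18*√(-3 - 43)) + 16132) + 4247 = ((-702 + 18*√(-46)) + 16132) + 4247 = ((-702 + 18*(I*√46)) + 16132) + 4247 = ((-702 + 18*I*√46) + 16132) + 4247 = (15430 + 18*I*√46) + 4247 = 19677 + 18*I*√46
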